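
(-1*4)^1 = -4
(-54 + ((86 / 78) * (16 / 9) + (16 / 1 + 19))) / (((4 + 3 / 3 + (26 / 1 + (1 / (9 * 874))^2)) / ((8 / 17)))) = -109649816544 / 423898472777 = -0.26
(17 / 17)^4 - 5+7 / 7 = -3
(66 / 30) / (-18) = -11 / 90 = -0.12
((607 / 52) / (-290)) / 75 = -607 / 1131000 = -0.00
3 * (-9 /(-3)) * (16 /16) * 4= 36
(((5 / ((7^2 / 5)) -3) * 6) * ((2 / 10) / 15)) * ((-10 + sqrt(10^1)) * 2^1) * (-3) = -2928 / 245 + 1464 * sqrt(10) / 1225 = -8.17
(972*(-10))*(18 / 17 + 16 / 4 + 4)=-1496880 / 17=-88051.76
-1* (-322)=322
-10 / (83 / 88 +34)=-176 / 615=-0.29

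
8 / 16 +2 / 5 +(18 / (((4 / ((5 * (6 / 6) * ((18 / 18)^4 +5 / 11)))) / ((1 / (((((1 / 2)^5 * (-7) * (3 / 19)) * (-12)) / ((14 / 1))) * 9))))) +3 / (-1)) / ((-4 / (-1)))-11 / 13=772481 / 25740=30.01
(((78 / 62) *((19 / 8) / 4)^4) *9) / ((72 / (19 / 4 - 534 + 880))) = 7130774157 / 1040187392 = 6.86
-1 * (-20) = 20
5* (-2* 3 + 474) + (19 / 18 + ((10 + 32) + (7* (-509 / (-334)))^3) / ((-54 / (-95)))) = 9155982801493 / 2012024016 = 4550.63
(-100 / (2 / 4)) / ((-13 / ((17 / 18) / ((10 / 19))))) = 3230 / 117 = 27.61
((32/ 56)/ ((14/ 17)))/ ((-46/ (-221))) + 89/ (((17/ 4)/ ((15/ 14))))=493739/ 19159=25.77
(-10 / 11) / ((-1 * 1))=10 / 11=0.91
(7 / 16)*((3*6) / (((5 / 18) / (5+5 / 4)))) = 2835 / 16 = 177.19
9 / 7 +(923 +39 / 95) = 614923 / 665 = 924.70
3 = 3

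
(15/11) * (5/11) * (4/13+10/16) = 7275/12584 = 0.58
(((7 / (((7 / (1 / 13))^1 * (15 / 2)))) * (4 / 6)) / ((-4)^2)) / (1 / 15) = 1 / 156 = 0.01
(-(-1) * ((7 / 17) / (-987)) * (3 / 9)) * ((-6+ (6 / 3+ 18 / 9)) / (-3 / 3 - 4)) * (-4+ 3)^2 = -2 / 35955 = -0.00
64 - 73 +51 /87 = -244 /29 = -8.41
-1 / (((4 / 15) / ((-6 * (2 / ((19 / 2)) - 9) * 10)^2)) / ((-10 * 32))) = 120480480000 / 361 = 333740941.83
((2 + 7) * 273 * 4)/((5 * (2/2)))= 9828/5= 1965.60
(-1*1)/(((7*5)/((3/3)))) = -1/35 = -0.03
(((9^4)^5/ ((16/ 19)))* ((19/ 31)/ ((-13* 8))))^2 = 19262594458106975072475280037306077726659921/ 2660909056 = 7239102897813195714297753000000000.00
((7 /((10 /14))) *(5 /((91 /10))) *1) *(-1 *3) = -210 /13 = -16.15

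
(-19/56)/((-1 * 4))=19/224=0.08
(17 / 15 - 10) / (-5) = 1.77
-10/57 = -0.18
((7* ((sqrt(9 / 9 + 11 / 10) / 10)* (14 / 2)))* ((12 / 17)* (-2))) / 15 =-98* sqrt(210) / 2125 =-0.67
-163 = -163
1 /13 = 0.08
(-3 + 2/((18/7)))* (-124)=2480/9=275.56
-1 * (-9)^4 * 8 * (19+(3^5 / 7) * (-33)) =413920368 / 7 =59131481.14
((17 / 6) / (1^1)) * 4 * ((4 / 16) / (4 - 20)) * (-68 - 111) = 3043 / 96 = 31.70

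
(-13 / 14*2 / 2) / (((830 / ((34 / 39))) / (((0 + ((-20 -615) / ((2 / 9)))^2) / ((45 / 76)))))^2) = -244265672258001 / 1253798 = -194820594.91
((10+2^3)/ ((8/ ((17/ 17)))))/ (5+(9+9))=9/ 92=0.10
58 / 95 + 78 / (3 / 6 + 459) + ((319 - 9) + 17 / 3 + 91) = 106716466 / 261915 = 407.45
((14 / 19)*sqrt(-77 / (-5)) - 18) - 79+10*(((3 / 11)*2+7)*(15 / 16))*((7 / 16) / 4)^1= -502729 / 5632+14*sqrt(385) / 95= -86.37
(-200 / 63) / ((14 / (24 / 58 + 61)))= -178100 / 12789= -13.93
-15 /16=-0.94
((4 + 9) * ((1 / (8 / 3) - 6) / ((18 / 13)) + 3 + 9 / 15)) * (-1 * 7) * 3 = 10101 / 80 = 126.26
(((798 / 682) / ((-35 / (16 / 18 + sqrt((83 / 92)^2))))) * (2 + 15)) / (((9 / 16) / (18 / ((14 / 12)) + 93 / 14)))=-98675854 / 2470545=-39.94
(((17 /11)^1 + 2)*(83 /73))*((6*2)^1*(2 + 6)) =310752 /803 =386.99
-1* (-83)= 83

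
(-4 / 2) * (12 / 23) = -24 / 23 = -1.04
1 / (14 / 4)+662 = 4636 / 7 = 662.29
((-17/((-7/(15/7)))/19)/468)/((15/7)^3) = 119/2000700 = 0.00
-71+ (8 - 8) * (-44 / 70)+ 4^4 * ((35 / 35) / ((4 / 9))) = 505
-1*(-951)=951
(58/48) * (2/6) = 29/72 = 0.40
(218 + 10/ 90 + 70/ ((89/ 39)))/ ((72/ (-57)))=-3786263/ 19224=-196.96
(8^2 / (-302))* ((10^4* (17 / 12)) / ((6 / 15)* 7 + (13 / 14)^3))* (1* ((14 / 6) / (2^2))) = -32653600000 / 67135959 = -486.38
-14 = -14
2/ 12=1/ 6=0.17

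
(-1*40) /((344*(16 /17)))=-85 /688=-0.12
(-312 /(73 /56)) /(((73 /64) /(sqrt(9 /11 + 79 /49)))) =-159744 * sqrt(14410) /58619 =-327.13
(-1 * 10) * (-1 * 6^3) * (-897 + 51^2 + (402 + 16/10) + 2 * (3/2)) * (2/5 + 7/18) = 17982312/5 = 3596462.40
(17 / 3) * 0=0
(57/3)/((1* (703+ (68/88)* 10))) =209/7818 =0.03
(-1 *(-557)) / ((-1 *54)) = -557 / 54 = -10.31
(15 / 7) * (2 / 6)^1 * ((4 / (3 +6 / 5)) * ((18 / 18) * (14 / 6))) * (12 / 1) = 400 / 21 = 19.05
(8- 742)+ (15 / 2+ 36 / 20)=-7247 / 10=-724.70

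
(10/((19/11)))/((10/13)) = 143/19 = 7.53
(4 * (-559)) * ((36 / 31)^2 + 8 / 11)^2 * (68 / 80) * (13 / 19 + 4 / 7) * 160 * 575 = -14061336862828902400 / 14862223453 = -946112599.32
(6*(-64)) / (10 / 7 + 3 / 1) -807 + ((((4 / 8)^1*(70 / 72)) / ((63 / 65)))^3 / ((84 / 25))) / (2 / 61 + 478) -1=-3697137558006259981 / 4132220736946176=-894.71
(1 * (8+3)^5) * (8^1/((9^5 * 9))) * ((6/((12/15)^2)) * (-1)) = -4026275/177147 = -22.73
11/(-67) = -11/67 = -0.16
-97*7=-679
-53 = -53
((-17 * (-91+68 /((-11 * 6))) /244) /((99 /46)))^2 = 1410077876089 /158861233476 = 8.88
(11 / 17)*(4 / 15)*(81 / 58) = 0.24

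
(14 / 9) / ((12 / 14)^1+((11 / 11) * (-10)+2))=-49 / 225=-0.22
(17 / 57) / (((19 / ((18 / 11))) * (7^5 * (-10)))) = -51 / 333702985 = -0.00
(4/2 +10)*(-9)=-108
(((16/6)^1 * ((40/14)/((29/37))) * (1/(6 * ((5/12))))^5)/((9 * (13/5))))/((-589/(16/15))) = -606208/78690031875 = -0.00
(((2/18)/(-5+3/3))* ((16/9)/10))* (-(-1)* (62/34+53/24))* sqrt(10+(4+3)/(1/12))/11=-329* sqrt(94)/181764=-0.02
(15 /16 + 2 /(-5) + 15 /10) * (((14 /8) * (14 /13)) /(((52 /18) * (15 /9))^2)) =5822523 /35152000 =0.17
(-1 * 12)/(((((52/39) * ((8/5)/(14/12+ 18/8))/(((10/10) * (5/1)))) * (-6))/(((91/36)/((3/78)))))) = 1212575/1152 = 1052.58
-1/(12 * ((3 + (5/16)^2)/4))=-256/2379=-0.11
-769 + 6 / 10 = -768.40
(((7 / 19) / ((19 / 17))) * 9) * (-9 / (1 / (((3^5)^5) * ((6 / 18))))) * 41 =-111615870387754719 / 361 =-309185236531176.51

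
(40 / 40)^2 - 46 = -45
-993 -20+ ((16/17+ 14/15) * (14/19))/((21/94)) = -14634091/14535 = -1006.82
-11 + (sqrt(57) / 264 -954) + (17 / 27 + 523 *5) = sqrt(57) / 264 + 44567 / 27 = 1650.66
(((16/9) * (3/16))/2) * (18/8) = 3/8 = 0.38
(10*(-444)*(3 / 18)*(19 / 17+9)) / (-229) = 127280 / 3893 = 32.69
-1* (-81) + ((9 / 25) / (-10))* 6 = 10098 / 125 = 80.78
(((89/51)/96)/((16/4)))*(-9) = -0.04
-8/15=-0.53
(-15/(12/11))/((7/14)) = -27.50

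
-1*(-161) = 161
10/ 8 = 5/ 4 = 1.25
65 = 65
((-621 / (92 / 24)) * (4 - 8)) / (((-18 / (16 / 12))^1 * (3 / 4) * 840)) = -8 / 105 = -0.08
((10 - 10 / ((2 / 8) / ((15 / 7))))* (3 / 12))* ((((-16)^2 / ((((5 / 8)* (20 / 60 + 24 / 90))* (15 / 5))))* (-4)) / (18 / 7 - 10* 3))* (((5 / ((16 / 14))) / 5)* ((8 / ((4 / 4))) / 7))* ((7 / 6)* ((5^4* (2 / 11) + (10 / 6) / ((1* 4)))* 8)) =-1787329600 / 2673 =-668660.53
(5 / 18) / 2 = 5 / 36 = 0.14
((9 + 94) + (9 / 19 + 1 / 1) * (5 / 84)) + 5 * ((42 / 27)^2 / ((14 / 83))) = 269042 / 1539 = 174.82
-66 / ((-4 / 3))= 99 / 2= 49.50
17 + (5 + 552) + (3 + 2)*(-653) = -2691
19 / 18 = 1.06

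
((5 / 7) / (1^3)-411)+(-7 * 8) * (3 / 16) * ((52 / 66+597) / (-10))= 334783 / 1540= 217.39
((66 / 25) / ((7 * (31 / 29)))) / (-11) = -174 / 5425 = -0.03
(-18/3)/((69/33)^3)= -7986/12167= -0.66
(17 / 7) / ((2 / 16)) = 136 / 7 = 19.43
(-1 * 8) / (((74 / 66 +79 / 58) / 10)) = -153120 / 4753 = -32.22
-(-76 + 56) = 20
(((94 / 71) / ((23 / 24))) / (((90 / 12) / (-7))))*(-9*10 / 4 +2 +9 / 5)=984368 / 40825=24.11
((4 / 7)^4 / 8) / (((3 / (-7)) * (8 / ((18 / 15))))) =-8 / 1715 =-0.00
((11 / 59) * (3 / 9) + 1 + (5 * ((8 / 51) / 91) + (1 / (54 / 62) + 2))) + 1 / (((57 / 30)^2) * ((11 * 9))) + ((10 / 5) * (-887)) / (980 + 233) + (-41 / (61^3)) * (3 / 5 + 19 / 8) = 297316057655818912013 / 107774563799489506920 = 2.76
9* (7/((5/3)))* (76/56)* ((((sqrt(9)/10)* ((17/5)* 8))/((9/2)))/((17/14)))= 9576/125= 76.61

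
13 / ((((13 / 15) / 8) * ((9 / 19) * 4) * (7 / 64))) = 12160 / 21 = 579.05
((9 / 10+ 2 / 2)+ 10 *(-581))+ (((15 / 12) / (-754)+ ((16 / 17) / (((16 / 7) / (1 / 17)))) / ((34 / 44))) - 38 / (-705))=-12134588372917 / 2089282728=-5808.02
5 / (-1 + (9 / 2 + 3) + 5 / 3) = 30 / 49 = 0.61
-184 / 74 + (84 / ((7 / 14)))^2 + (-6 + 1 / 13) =13571699 / 481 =28215.59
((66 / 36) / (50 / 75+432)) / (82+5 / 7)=0.00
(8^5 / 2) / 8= 2048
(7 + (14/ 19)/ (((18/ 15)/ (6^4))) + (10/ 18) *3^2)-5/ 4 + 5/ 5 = 61373/ 76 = 807.54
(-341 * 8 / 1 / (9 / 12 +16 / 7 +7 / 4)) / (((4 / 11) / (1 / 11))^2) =-2387 / 67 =-35.63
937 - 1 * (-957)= 1894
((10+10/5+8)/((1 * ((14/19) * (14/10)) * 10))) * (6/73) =570/3577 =0.16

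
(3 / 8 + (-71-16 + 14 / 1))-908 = -7845 / 8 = -980.62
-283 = -283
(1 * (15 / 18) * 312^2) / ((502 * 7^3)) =40560 / 86093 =0.47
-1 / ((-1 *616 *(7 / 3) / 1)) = 3 / 4312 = 0.00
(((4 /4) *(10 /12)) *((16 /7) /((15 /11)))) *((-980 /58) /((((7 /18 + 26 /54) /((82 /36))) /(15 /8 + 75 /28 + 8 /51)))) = -60673030 /208539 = -290.94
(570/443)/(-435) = -38/12847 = -0.00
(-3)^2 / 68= 9 / 68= 0.13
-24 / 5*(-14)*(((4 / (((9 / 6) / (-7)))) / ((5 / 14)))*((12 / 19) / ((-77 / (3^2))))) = 259.28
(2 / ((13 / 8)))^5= 1048576 / 371293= 2.82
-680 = -680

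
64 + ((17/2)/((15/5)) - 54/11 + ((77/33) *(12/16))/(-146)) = 1193173/19272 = 61.91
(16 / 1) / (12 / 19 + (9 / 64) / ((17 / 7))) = 330752 / 14253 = 23.21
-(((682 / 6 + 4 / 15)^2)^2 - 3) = -8530377351886 / 50625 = -168501281.02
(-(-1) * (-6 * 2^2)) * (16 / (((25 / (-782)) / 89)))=26725632 / 25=1069025.28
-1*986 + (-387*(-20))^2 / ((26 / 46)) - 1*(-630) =1377870172 / 13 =105990013.23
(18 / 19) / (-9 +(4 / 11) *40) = 198 / 1159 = 0.17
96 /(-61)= -96 /61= -1.57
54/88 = 27/44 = 0.61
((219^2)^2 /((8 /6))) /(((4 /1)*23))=6900772563 /368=18752099.36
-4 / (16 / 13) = -13 / 4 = -3.25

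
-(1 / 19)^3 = -0.00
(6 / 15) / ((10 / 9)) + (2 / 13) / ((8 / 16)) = 0.67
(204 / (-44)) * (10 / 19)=-510 / 209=-2.44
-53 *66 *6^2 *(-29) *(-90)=-328672080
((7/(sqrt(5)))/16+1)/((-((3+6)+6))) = -0.08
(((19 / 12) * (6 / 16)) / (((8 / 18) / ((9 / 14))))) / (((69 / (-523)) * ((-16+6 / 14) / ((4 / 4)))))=0.42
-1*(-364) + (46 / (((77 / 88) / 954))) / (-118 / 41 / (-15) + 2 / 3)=4526138 / 77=58781.01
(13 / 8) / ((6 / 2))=0.54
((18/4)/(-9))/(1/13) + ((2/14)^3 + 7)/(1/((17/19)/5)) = -341937/65170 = -5.25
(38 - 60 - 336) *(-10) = 3580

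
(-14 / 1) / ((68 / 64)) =-224 / 17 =-13.18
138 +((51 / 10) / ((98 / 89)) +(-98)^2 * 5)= 47199379 / 980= 48162.63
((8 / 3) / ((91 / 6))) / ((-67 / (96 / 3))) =-512 / 6097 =-0.08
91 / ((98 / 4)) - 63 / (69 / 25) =-3077 / 161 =-19.11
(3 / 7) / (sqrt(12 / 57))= 3 *sqrt(19) / 14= 0.93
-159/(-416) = 159/416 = 0.38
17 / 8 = 2.12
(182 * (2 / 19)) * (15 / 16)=1365 / 76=17.96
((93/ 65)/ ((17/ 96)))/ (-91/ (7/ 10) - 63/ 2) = -17856/ 356915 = -0.05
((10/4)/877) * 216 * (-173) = -93420/877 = -106.52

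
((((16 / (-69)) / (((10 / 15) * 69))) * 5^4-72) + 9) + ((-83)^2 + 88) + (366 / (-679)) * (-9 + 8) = 7447525564 / 1077573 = 6911.39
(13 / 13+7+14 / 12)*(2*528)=9680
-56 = -56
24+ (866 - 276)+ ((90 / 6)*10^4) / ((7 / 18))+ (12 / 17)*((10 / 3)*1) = 386330.64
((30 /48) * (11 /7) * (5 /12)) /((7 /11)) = 3025 /4704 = 0.64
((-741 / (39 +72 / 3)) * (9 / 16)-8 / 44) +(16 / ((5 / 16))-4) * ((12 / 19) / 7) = -297193 / 117040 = -2.54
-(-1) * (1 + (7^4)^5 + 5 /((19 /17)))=1516053059654628123 /19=79792266297612006.47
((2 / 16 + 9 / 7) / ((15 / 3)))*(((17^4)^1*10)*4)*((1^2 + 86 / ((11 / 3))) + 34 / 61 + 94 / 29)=3627542453179 / 136213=26631396.81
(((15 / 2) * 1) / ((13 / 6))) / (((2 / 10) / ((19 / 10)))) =855 / 26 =32.88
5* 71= 355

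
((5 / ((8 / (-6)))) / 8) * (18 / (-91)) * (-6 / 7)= -405 / 5096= -0.08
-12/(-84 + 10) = 6/37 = 0.16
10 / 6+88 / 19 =359 / 57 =6.30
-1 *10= -10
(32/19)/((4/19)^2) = 38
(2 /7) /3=2 /21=0.10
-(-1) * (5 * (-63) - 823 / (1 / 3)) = -2784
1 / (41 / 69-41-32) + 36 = 35.99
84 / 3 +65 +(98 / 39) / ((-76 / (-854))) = 89836 / 741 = 121.24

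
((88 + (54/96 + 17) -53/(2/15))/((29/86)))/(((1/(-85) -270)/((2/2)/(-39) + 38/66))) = 5690835/3226366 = 1.76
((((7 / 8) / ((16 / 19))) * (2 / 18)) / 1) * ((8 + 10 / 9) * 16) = 5453 / 324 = 16.83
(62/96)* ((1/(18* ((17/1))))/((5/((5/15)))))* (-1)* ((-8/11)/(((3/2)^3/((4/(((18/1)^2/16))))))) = 992/165632445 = 0.00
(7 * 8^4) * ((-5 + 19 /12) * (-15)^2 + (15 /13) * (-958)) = -698557440 /13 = -53735187.69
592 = 592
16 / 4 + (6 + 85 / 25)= 67 / 5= 13.40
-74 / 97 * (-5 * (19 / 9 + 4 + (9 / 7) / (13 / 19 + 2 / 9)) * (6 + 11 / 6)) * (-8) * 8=-84362368 / 5859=-14398.77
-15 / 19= -0.79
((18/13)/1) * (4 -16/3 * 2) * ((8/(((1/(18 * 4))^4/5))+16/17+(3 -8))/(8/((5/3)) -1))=-10964533206600/4199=-2611224864.63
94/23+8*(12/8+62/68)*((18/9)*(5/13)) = 96214/5083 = 18.93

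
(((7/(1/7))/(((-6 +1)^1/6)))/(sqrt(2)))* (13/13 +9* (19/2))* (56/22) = -356034* sqrt(2)/55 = -9154.69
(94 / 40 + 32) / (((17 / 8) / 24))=32976 / 85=387.95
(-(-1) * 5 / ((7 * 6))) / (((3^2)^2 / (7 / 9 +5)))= 130 / 15309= 0.01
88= 88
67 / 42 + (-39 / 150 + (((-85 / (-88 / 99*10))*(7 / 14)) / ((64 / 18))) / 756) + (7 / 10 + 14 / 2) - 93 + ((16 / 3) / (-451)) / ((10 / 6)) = -81436734829 / 969830400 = -83.97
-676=-676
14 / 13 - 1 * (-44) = 586 / 13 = 45.08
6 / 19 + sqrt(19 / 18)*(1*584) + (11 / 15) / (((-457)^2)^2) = 3925611432299 / 12431102868285 + 292*sqrt(38) / 3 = 600.32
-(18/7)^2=-324/49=-6.61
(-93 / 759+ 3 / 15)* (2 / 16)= 49 / 5060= 0.01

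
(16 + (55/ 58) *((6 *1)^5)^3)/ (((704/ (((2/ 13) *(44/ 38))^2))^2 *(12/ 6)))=97783783514549/ 215881688698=452.95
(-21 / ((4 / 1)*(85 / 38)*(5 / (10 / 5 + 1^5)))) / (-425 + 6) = 1197 / 356150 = 0.00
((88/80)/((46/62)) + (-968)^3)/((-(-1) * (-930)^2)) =-208619023019/198927000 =-1048.72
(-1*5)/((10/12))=-6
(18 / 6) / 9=1 / 3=0.33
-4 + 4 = 0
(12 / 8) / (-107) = -0.01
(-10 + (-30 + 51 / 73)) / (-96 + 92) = 2869 / 292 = 9.83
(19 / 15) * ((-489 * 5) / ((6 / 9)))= -9291 / 2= -4645.50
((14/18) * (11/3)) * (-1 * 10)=-770/27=-28.52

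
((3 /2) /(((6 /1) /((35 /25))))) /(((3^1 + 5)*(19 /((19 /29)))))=7 /4640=0.00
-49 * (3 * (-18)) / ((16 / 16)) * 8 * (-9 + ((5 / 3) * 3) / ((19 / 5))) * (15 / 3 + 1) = -18543168 / 19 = -975956.21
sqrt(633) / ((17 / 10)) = 10 * sqrt(633) / 17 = 14.80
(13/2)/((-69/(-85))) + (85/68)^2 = 10565/1104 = 9.57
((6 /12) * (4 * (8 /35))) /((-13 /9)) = -144 /455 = -0.32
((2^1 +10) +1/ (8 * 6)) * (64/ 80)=9.62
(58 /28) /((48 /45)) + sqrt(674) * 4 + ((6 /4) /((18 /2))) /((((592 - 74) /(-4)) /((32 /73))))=3523781 /1815072 + 4 * sqrt(674)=105.79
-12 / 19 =-0.63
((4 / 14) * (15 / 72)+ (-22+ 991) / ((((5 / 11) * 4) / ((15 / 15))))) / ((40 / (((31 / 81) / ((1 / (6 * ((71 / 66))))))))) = 61590583 / 1871100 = 32.92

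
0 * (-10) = 0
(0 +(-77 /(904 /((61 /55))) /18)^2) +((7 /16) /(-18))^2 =16371341 /26477798400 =0.00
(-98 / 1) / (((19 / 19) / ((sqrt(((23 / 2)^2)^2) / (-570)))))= 25921 / 1140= 22.74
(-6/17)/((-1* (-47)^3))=-6/1764991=-0.00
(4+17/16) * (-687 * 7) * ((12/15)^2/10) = -389529/250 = -1558.12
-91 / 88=-1.03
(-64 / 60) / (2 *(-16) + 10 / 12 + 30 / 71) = 2272 / 65485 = 0.03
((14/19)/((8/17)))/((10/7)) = 833/760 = 1.10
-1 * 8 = -8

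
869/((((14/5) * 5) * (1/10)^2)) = 6207.14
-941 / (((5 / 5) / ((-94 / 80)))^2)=-2078669 / 1600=-1299.17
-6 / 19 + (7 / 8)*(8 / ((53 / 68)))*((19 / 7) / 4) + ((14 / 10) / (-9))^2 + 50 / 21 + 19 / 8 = 10.56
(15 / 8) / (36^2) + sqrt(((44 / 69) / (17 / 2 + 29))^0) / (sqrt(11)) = 5 / 3456 + sqrt(11) / 11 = 0.30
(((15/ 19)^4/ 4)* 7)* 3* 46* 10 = 122259375/ 130321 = 938.14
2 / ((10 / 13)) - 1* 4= -7 / 5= -1.40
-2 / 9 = -0.22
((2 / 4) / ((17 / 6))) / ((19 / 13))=39 / 323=0.12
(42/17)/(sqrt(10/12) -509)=-128268/26426177 -42 * sqrt(30)/26426177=-0.00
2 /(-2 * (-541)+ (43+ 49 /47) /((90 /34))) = 0.00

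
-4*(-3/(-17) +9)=-624/17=-36.71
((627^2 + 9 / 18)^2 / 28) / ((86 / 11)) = 6800235365891 / 9632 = 706004502.27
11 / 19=0.58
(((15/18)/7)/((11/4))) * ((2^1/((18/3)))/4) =5/1386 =0.00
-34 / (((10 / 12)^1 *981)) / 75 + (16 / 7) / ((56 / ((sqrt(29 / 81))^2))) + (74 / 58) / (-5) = -378126827 / 1568251125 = -0.24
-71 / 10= -7.10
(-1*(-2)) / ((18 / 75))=25 / 3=8.33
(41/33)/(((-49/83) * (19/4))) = -13612/30723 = -0.44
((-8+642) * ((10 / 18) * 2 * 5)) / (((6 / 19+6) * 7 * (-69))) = -30115 / 26082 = -1.15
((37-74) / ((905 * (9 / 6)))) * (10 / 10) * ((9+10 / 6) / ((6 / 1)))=-0.05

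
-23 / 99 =-0.23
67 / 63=1.06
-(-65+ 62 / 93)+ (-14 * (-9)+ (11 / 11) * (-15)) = 526 / 3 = 175.33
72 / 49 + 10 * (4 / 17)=3184 / 833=3.82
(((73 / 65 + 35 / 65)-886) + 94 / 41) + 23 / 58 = -136276521 / 154570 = -881.65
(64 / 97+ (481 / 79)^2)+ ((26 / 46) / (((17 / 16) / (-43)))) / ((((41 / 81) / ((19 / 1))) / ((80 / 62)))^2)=-20504512876578658729 / 382378773066487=-53623.56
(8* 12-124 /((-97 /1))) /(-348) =-2359 /8439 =-0.28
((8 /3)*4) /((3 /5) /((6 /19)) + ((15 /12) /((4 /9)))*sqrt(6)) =-194560 /420969 + 96000*sqrt(6) /140323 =1.21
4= 4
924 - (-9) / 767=708717 / 767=924.01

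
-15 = -15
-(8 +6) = -14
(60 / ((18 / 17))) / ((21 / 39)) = 2210 / 21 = 105.24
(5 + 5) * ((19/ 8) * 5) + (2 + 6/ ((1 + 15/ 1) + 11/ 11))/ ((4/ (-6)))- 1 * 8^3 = -26981/ 68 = -396.78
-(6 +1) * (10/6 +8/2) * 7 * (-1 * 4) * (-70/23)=-233240/69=-3380.29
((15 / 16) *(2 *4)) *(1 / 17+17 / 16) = 4575 / 544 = 8.41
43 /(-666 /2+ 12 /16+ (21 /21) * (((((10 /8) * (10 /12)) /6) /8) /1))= -49536 /382727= -0.13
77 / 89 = 0.87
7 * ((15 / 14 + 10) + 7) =253 / 2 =126.50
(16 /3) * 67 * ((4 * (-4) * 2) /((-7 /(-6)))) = -68608 /7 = -9801.14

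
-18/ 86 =-9/ 43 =-0.21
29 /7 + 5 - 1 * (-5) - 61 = -328 /7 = -46.86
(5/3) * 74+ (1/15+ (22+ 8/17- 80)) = 5599/85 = 65.87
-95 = -95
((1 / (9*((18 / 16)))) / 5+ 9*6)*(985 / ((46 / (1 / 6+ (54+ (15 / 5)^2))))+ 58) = 4258804297 / 55890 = 76199.75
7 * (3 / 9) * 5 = 35 / 3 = 11.67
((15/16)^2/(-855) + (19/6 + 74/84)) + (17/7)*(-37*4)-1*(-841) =485.62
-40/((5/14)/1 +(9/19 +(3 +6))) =-2128/523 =-4.07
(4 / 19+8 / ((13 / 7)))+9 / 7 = 5.80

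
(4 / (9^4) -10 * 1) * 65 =-4264390 / 6561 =-649.96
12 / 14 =6 / 7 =0.86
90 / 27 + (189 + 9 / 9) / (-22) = -175 / 33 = -5.30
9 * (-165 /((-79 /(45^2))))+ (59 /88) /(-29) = 38064.85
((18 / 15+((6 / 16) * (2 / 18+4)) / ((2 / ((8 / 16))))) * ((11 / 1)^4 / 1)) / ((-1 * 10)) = -11141801 / 4800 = -2321.21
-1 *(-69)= 69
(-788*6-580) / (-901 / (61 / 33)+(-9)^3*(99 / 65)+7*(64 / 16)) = 5261555 / 1556014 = 3.38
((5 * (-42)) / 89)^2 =44100 / 7921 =5.57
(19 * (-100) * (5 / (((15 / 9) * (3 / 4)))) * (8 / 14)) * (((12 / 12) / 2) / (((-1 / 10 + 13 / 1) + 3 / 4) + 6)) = -304000 / 2751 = -110.51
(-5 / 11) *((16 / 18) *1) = -40 / 99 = -0.40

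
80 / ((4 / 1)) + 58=78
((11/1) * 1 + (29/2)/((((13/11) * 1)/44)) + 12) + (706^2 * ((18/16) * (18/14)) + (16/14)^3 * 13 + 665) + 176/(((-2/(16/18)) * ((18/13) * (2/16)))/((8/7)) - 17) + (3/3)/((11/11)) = 185840395670393/257328890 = 722190.17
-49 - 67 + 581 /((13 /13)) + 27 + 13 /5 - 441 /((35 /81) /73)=-370046 /5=-74009.20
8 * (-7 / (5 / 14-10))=784 / 135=5.81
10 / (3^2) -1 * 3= -17 / 9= -1.89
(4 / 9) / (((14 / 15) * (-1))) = -10 / 21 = -0.48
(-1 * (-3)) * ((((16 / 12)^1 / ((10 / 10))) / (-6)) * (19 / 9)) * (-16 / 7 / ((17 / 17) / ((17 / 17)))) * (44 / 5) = 26752 / 945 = 28.31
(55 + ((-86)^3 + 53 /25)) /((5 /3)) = -47699916 /125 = -381599.33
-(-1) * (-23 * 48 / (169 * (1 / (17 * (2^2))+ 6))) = -75072 / 69121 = -1.09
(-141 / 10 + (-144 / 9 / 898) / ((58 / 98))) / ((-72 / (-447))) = -274142269 / 3125040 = -87.72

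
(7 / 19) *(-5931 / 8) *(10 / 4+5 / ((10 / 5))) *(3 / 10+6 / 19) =-4857489 / 5776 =-840.98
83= 83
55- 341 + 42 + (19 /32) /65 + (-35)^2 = 2040499 /2080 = 981.01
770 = 770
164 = 164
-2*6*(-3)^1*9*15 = 4860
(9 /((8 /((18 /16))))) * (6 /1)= 7.59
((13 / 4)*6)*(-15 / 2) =-146.25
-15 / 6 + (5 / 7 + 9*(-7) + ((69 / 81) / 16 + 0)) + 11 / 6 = -190207 / 3024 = -62.90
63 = 63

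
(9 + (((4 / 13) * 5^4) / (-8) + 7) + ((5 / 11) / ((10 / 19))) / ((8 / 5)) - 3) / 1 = -24021 / 2288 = -10.50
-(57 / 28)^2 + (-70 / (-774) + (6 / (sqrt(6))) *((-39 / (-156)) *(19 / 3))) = -0.18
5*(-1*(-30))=150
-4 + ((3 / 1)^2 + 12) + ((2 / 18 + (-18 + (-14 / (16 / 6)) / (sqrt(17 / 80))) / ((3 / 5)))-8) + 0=-188 / 9-35* sqrt(85) / 17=-39.87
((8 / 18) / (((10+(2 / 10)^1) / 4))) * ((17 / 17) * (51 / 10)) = 8 / 9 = 0.89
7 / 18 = 0.39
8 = 8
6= 6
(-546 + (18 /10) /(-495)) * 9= -1351359 /275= -4914.03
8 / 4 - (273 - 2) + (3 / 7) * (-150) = -2333 / 7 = -333.29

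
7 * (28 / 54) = 98 / 27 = 3.63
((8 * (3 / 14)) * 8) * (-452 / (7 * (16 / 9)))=-24408 / 49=-498.12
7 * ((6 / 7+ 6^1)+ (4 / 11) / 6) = 1598 / 33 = 48.42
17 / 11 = 1.55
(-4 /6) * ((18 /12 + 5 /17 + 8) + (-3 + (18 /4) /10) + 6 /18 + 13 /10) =-1811 /306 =-5.92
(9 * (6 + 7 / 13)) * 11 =8415 / 13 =647.31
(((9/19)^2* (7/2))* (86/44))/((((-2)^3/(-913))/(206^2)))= 21468616407/2888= 7433731.44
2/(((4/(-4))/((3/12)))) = -1/2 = -0.50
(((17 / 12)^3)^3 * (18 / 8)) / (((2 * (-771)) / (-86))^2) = 219268983642953 / 1363193329876992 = 0.16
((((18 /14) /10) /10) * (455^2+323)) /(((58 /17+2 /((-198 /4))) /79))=62028828081 /992950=62469.24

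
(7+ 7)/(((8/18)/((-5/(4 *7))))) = -5.62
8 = 8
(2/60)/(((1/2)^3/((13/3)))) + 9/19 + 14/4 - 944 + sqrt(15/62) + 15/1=-1579819/1710 + sqrt(930)/62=-923.38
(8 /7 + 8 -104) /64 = -83 /56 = -1.48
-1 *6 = -6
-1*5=-5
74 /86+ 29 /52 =1.42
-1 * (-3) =3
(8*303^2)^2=539449118784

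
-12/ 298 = -6/ 149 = -0.04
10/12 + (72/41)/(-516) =8779/10578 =0.83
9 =9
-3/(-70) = 3/70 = 0.04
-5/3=-1.67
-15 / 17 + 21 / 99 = -376 / 561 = -0.67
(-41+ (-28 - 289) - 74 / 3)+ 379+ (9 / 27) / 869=-3186 / 869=-3.67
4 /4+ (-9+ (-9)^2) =73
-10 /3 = -3.33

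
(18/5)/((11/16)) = 288/55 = 5.24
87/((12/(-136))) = -986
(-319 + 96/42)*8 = -17736/7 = -2533.71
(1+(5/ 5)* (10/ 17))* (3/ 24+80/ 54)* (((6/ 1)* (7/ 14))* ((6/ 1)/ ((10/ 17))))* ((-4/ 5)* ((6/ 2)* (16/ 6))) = -12492/ 25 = -499.68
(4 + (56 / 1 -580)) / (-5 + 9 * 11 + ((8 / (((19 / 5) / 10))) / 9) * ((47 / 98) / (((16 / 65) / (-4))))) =-1089270 / 158719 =-6.86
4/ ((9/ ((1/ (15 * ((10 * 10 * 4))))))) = 1/ 13500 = 0.00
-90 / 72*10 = -25 / 2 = -12.50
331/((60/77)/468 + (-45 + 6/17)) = -16897881/2279192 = -7.41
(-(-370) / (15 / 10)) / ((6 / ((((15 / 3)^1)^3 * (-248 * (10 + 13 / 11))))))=-470270000 / 33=-14250606.06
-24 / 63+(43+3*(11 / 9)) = 324 / 7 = 46.29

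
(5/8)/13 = 5/104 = 0.05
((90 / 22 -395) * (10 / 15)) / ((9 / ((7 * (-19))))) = 1143800 / 297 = 3851.18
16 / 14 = 8 / 7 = 1.14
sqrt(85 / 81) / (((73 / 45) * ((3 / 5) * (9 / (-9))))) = -25 * sqrt(85) / 219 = -1.05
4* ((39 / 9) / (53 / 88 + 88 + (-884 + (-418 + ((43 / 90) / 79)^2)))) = -0.01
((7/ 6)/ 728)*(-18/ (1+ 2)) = -1/ 104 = -0.01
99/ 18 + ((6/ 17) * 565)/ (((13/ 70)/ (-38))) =-18032369/ 442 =-40797.21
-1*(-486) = 486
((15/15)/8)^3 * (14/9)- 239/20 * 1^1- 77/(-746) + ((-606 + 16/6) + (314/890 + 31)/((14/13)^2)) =-11021241925193/18739042560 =-588.14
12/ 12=1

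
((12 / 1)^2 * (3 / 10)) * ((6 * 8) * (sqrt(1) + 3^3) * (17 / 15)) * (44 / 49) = 10340352 / 175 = 59087.73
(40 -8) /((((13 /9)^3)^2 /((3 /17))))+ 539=44279069203 /82055753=539.62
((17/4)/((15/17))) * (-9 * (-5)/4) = 867/16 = 54.19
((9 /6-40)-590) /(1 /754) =-473889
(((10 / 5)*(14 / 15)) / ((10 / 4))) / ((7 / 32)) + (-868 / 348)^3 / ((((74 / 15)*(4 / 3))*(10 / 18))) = -451019561 / 541435800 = -0.83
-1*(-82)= 82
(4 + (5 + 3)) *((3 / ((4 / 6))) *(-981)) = -52974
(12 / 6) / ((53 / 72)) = 144 / 53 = 2.72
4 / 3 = 1.33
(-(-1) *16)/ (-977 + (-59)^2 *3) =8/ 4733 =0.00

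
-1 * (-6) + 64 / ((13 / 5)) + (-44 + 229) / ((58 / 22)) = 37997 / 377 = 100.79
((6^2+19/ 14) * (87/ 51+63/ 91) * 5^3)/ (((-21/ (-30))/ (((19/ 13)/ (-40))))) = -329163125/ 563108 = -584.55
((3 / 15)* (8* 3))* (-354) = -8496 / 5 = -1699.20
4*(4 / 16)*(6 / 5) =6 / 5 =1.20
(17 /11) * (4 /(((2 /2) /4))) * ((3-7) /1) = -1088 /11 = -98.91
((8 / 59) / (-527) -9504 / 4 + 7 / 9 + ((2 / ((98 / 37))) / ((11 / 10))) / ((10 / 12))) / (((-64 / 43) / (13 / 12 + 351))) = 65064294042793825 / 115839085824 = 561678.24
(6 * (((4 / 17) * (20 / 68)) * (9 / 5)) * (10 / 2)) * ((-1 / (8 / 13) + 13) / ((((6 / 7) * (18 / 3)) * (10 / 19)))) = 36309 / 2312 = 15.70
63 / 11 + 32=415 / 11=37.73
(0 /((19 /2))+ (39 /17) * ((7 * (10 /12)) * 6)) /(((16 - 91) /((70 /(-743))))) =1274 /12631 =0.10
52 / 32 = 13 / 8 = 1.62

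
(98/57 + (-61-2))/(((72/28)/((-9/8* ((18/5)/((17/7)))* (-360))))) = -4621239/323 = -14307.24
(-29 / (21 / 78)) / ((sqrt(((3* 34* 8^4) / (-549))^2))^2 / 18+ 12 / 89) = -10112907753 / 3020700067994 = -0.00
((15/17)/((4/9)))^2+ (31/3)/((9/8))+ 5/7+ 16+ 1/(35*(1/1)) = 130519873/4369680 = 29.87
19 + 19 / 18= 361 / 18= 20.06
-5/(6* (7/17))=-85/42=-2.02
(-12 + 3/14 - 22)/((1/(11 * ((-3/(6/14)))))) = 5203/2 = 2601.50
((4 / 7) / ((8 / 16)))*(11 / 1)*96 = 8448 / 7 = 1206.86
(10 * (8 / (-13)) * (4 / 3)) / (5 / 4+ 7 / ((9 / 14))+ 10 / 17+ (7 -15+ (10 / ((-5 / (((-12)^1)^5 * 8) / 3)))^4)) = -13056 / 32382818117129090863393836060821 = -0.00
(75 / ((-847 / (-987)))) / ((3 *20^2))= 141 / 1936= 0.07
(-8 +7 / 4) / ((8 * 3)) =-0.26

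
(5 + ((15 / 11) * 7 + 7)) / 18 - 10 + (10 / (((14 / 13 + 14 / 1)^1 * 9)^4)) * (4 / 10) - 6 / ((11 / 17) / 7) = -1962754248125989 / 26627292990144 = -73.71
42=42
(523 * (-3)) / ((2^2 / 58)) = -45501 / 2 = -22750.50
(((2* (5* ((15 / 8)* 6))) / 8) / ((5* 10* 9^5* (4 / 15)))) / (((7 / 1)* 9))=5 / 17635968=0.00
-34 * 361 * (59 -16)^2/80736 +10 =-10943633/40368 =-271.10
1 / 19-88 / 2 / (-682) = 69 / 589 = 0.12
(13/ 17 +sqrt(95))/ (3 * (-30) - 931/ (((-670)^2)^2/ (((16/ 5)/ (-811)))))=-51070497284375 * sqrt(95)/ 4596344755592819 - 663916464696875/ 78137860845077923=-0.12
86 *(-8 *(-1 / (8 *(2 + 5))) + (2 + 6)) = 4902 / 7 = 700.29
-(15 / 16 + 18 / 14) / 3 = -83 / 112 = -0.74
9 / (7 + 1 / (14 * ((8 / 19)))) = 1008 / 803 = 1.26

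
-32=-32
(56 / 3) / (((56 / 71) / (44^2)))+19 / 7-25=961724 / 21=45796.38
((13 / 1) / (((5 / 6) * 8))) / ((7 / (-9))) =-351 / 140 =-2.51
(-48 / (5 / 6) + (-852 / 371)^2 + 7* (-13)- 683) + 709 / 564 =-320248574167 / 388147620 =-825.07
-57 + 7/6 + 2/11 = -3673/66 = -55.65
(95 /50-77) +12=-631 /10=-63.10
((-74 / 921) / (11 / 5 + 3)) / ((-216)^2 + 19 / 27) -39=-196075872084 / 5027586421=-39.00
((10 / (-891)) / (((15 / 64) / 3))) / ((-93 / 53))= 6784 / 82863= 0.08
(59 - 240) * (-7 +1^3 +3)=543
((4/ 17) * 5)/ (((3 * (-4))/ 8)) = -40/ 51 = -0.78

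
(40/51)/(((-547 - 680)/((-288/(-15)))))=-256/20859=-0.01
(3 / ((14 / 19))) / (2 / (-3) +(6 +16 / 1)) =171 / 896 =0.19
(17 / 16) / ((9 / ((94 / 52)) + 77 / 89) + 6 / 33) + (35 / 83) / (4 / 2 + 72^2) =168426454479 / 954749362544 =0.18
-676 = -676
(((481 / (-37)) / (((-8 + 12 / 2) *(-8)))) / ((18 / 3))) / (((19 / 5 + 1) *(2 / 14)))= -455 / 2304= -0.20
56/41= 1.37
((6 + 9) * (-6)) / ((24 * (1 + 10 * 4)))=-15 / 164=-0.09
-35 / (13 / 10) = -350 / 13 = -26.92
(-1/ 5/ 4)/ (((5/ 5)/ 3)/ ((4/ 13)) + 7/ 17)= -51/ 1525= -0.03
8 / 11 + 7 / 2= 93 / 22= 4.23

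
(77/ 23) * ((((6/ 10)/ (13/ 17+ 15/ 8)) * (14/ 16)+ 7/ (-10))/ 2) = -138523/ 165140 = -0.84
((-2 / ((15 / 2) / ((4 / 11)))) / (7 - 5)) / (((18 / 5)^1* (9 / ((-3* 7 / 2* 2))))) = 28 / 891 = 0.03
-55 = -55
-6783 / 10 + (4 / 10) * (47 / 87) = -589933 / 870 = -678.08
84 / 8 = 10.50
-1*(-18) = 18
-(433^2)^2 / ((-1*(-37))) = -35152125121 / 37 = -950057435.70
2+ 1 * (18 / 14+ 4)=51 / 7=7.29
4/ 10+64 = 322/ 5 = 64.40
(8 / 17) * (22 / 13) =176 / 221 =0.80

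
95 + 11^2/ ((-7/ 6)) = -61/ 7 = -8.71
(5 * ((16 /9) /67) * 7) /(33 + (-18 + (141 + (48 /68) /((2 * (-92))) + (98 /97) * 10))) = 6068320 /1085339097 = 0.01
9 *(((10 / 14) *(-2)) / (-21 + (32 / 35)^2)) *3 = 47250 / 24701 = 1.91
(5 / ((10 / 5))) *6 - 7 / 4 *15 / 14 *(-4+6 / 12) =345 / 16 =21.56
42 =42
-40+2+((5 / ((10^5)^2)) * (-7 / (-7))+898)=1720000000001 / 2000000000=860.00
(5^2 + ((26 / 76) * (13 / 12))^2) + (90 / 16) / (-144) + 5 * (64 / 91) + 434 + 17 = 18150710399 / 37844352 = 479.61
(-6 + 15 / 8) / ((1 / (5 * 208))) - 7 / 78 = -334627 / 78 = -4290.09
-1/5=-0.20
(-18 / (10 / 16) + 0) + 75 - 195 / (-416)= 7467 / 160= 46.67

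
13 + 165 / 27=172 / 9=19.11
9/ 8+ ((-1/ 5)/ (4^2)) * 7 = 83/ 80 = 1.04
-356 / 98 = -178 / 49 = -3.63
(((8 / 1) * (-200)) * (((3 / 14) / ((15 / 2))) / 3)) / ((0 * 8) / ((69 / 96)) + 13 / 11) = -3520 / 273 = -12.89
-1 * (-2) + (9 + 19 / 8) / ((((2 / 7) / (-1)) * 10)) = -317 / 160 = -1.98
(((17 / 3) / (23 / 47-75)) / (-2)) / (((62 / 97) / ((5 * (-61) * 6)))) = -1390495 / 12772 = -108.87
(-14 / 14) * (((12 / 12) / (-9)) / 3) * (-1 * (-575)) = 575 / 27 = 21.30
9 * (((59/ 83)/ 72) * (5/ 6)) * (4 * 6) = 295/ 166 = 1.78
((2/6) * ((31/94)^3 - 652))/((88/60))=-2707554885/18272848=-148.17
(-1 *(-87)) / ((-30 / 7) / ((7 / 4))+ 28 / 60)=-63945 / 1457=-43.89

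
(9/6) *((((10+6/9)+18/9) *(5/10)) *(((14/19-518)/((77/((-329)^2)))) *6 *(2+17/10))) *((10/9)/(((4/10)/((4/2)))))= -9371505780/11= -851955070.91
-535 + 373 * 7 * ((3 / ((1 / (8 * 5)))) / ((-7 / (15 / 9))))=-75135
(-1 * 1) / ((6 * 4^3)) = -1 / 384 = -0.00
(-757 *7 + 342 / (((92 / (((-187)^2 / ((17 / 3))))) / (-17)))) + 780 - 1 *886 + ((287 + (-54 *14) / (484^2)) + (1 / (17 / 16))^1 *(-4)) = -395102.14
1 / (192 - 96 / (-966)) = 0.01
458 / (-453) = -458 / 453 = -1.01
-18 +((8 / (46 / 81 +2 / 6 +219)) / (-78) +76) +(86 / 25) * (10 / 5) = 93895283 / 1447225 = 64.88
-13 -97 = -110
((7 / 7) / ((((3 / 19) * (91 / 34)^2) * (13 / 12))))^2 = 7718676736 / 11589168409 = 0.67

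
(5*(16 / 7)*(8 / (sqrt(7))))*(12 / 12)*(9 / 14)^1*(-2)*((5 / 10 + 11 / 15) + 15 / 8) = -17904*sqrt(7) / 343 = -138.10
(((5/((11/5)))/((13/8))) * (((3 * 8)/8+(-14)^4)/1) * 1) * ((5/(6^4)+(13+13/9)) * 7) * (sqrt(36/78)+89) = 125894260625 * sqrt(78)/301158+11204589195625/23166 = 487357226.26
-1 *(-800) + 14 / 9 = 7214 / 9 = 801.56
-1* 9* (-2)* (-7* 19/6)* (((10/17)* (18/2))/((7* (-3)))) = 1710/17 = 100.59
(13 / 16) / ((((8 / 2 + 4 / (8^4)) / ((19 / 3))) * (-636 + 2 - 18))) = -3952 / 2003433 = -0.00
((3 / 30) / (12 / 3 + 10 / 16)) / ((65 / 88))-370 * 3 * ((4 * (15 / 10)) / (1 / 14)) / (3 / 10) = -3737369648 / 12025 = -310799.97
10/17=0.59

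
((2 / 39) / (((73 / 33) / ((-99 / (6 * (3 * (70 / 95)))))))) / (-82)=0.00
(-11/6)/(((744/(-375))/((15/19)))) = 6875/9424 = 0.73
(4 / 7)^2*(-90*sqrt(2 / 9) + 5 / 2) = 40 / 49- 480*sqrt(2) / 49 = -13.04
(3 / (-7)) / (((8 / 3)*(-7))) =9 / 392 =0.02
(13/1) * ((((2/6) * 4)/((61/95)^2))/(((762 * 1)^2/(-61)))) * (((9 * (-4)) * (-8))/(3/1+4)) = -3754400/20661249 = -0.18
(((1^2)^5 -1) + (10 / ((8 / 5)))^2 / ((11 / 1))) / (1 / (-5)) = -3125 / 176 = -17.76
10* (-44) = -440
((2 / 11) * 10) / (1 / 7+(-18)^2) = 140 / 24959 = 0.01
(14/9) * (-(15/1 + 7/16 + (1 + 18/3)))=-2513/72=-34.90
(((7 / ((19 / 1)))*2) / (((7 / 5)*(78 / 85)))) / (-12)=-425 / 8892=-0.05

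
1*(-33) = -33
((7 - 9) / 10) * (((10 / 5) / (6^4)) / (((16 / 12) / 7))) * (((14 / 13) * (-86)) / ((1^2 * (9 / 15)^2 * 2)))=10535 / 50544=0.21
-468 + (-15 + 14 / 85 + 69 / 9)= -121168 / 255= -475.17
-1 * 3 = -3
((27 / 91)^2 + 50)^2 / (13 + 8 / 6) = 516124856523 / 2948723323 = 175.03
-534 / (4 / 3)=-801 / 2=-400.50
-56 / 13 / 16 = -7 / 26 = -0.27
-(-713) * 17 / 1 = 12121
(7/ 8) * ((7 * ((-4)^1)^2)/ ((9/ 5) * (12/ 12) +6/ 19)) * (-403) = -3751930/ 201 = -18666.32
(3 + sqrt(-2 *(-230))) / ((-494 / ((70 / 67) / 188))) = -35 *sqrt(115) / 1555606 - 105 / 3111212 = -0.00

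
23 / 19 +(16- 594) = -576.79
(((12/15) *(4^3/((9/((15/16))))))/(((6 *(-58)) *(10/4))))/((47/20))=-32/12267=-0.00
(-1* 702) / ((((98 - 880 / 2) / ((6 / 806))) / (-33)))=-297 / 589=-0.50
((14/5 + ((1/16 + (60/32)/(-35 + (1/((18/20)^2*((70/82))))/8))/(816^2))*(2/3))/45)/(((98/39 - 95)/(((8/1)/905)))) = -22968100857221/3862066034332512000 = -0.00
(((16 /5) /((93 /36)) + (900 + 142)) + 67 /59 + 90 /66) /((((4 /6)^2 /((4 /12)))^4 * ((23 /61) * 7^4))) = 0.37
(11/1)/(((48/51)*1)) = 187/16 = 11.69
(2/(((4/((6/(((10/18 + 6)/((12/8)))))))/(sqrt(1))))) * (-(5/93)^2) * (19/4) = -4275/453592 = -0.01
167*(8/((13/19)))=25384/13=1952.62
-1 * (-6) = 6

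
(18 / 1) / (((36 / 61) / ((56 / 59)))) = 1708 / 59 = 28.95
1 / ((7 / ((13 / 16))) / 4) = 13 / 28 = 0.46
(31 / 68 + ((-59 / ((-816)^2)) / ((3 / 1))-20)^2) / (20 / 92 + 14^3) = 36752504480157887 / 251854371137323008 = 0.15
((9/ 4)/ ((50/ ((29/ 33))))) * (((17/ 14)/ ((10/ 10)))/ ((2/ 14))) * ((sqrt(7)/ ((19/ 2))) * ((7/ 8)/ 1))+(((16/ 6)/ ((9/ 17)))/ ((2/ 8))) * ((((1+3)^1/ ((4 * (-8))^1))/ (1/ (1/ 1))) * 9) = -68/ 3+10353 * sqrt(7)/ 334400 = -22.58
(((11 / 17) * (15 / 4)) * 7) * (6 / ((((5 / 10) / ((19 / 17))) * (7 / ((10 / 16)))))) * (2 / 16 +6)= 124.58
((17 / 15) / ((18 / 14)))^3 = 1685159 / 2460375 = 0.68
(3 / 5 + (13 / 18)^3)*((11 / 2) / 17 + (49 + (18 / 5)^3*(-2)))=-1774850477 / 41310000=-42.96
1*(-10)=-10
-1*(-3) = 3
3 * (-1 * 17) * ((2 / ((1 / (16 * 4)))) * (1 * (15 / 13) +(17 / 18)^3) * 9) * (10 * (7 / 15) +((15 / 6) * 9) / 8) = -877191.78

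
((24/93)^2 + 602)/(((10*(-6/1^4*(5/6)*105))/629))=-60655099/840875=-72.13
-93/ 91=-1.02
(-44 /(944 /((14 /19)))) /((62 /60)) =-1155 /34751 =-0.03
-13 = -13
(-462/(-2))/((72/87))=2233/8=279.12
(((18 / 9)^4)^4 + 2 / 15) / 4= 491521 / 30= 16384.03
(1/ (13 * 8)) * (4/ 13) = 0.00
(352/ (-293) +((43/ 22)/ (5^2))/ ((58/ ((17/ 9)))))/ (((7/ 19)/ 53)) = -14507276017/ 84120300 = -172.46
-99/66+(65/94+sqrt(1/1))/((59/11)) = -3285/2773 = -1.18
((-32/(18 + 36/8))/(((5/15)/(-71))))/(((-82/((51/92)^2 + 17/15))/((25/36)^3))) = -8116320625/4553648928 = -1.78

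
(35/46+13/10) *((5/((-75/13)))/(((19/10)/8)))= -16432/2185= -7.52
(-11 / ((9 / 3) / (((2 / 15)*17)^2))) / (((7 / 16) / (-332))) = 67547392 / 4725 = 14295.74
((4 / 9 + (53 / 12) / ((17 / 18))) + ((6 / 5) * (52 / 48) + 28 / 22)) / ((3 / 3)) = 64742 / 8415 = 7.69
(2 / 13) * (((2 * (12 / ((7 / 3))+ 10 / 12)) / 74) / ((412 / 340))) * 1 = 21335 / 1040403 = 0.02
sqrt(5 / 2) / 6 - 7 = -7 + sqrt(10) / 12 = -6.74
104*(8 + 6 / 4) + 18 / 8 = 990.25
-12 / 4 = -3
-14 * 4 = -56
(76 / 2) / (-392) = -19 / 196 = -0.10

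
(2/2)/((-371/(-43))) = 43/371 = 0.12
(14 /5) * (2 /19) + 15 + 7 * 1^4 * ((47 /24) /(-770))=766291 /50160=15.28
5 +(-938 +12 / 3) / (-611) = 3989 / 611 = 6.53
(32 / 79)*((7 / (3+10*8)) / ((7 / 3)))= 96 / 6557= 0.01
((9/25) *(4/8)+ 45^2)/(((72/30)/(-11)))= -371283/40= -9282.08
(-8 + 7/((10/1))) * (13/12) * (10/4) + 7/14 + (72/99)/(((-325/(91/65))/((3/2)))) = -16538407/858000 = -19.28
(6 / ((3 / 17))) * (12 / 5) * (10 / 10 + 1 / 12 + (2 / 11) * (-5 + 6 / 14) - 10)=-306238 / 385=-795.42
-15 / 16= -0.94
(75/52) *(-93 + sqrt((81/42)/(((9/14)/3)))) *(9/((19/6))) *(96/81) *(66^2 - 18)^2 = -2032370352000/247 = -8228220048.58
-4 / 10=-2 / 5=-0.40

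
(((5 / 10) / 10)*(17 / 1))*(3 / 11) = 0.23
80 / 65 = 16 / 13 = 1.23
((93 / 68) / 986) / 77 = 93 / 5162696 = 0.00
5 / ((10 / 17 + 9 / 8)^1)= 2.92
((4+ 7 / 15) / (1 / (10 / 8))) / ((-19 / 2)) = -67 / 114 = -0.59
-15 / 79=-0.19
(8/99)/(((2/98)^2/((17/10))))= 329.83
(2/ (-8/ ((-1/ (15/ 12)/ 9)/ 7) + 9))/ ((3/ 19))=38/ 1917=0.02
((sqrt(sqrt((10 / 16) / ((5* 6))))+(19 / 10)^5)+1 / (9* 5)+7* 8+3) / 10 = 3^(3 / 4) / 60+75404891 / 9000000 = 8.42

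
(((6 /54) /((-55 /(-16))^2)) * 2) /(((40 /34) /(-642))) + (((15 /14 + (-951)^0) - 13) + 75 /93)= -401430551 /19692750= -20.38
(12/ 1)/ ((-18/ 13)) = -26/ 3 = -8.67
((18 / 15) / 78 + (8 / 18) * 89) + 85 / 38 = 929387 / 22230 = 41.81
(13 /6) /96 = 13 /576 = 0.02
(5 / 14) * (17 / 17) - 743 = -742.64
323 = 323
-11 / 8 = -1.38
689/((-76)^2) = 689/5776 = 0.12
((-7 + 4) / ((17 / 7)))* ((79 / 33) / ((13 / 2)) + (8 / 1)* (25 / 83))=-692398 / 201773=-3.43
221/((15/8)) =1768/15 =117.87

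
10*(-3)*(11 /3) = -110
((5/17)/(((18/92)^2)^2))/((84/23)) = 128726860/2342277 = 54.96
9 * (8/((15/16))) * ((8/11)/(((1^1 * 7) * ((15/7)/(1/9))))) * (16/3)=16384/7425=2.21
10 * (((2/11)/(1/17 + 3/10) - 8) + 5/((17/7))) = -619910/11407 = -54.34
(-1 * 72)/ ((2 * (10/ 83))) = -1494/ 5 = -298.80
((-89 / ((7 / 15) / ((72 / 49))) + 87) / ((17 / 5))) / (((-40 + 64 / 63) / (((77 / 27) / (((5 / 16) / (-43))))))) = -572.08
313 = 313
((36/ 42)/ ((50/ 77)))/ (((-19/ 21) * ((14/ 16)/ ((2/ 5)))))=-1584/ 2375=-0.67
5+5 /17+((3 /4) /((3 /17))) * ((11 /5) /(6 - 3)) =8579 /1020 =8.41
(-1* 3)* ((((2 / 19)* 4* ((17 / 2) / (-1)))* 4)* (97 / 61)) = 79152 / 1159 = 68.29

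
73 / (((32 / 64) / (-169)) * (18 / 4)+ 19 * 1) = 49348 / 12835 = 3.84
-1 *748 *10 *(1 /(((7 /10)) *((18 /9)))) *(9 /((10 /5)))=-168300 /7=-24042.86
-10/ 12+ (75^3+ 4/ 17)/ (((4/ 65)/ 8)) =5594065535/ 102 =54843779.75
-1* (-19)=19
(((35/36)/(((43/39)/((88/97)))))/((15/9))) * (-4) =-1.92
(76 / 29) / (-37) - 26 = -27974 / 1073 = -26.07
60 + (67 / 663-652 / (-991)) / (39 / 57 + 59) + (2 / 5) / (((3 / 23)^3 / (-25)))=-473259516359 / 106439346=-4446.28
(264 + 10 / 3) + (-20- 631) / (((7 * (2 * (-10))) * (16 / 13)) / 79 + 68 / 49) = 4825921 / 4436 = 1087.90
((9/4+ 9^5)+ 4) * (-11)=-2598431/4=-649607.75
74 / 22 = 37 / 11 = 3.36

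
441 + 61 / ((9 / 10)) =508.78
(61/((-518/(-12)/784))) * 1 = 40992/37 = 1107.89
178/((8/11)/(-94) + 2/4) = 184052/509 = 361.60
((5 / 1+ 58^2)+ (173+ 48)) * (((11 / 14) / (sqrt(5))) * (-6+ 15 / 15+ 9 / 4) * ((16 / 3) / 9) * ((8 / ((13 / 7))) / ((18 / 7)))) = -4865168 * sqrt(5) / 3159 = -3443.76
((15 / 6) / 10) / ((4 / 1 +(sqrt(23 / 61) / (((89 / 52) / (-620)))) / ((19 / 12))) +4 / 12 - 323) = -0.00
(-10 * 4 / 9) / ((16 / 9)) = -5 / 2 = -2.50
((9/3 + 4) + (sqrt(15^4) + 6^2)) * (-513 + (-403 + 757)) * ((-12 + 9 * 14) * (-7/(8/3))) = 12751641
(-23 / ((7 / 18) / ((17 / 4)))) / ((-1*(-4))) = -3519 / 56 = -62.84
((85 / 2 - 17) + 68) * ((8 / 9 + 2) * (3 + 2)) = 12155 / 9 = 1350.56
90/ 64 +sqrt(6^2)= 237/ 32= 7.41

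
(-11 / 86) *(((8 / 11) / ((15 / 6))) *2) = -16 / 215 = -0.07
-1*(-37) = 37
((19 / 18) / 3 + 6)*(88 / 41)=15092 / 1107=13.63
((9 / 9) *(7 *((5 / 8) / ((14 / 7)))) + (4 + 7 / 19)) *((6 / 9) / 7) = 1993 / 3192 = 0.62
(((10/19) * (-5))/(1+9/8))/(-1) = 400/323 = 1.24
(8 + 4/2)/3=10/3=3.33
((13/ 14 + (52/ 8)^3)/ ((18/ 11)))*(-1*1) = -169741/ 1008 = -168.39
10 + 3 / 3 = 11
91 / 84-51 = -599 / 12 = -49.92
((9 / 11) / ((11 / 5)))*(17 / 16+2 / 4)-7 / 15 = 0.11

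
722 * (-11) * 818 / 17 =-6496556 / 17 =-382150.35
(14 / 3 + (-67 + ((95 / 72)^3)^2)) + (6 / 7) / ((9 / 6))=-55084472814521 / 975198486528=-56.49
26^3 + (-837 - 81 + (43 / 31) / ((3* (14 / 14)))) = 1549237 / 93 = 16658.46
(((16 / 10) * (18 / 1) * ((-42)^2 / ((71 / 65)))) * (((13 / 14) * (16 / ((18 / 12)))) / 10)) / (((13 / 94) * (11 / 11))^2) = 855042048 / 355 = 2408569.15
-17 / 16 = -1.06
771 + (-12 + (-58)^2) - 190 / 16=32889 / 8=4111.12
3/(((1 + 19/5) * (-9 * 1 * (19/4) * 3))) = -5/1026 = -0.00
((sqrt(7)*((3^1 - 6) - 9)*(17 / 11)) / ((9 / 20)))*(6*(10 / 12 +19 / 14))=-125120*sqrt(7) / 231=-1433.06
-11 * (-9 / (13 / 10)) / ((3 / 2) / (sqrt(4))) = 1320 / 13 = 101.54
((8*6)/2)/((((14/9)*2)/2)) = 108/7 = 15.43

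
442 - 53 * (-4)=654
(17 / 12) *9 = 12.75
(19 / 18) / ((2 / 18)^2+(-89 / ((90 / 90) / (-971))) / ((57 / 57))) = 171 / 13999880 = 0.00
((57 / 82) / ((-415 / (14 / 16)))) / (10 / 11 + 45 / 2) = -4389 / 70101800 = -0.00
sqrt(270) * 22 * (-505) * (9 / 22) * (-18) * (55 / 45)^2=366630 * sqrt(30)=2008115.21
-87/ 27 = -29/ 9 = -3.22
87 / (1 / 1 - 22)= -29 / 7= -4.14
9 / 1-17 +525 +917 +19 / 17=24397 / 17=1435.12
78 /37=2.11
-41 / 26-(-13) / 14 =-59 / 91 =-0.65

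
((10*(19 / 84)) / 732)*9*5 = 475 / 3416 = 0.14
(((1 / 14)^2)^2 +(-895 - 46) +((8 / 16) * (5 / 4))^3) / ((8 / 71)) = -82110252885 / 9834496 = -8349.21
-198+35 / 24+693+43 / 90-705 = -74903 / 360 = -208.06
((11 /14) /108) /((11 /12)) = 1 /126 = 0.01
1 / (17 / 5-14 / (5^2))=0.35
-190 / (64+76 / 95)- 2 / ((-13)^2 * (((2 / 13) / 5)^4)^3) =-2726205527287354002025 / 165888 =-16434012871861460.76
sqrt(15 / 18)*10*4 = 20*sqrt(30) / 3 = 36.51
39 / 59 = 0.66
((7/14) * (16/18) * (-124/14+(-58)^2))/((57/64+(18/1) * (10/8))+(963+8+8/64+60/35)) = 6012416/4016799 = 1.50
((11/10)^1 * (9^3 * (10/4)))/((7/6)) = 24057/14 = 1718.36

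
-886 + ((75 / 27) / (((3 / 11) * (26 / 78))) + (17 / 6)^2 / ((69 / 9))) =-707441 / 828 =-854.40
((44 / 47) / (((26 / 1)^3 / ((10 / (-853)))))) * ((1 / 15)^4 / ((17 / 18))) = -22 / 1684528603875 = -0.00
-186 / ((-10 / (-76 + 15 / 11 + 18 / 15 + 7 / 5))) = -368466 / 275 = -1339.88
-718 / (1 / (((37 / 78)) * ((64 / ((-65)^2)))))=-850112 / 164775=-5.16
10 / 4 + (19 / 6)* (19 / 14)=571 / 84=6.80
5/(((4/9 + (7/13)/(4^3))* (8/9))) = 12.42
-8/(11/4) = -32/11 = -2.91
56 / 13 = 4.31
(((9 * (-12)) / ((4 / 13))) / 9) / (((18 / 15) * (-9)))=3.61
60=60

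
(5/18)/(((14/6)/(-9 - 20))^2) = 42.91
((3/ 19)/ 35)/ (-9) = -1/ 1995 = -0.00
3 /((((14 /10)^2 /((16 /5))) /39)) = 9360 /49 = 191.02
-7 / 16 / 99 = -7 / 1584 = -0.00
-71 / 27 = -2.63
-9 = -9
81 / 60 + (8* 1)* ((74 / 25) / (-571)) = 74717 / 57100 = 1.31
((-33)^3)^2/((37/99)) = 127855328931/37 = 3455549430.57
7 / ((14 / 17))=17 / 2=8.50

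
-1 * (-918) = 918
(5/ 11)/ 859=5/ 9449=0.00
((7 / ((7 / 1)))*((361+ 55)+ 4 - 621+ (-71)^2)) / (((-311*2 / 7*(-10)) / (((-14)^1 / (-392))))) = 121 / 622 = 0.19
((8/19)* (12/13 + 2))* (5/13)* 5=400/169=2.37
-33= -33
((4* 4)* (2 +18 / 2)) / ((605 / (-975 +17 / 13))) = -202528 / 715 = -283.26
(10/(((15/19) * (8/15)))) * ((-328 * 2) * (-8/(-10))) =-12464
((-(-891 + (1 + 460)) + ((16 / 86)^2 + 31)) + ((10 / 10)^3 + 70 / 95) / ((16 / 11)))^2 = 67504821005976201 / 315951913216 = 213655.36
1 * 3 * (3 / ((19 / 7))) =63 / 19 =3.32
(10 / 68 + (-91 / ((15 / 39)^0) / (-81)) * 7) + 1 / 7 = 157195 / 19278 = 8.15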